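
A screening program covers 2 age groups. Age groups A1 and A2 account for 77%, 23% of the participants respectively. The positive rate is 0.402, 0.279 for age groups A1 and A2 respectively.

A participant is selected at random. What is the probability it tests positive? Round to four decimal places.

0.3737

Summing over the partition,
P(T) = P(T|A1)·P(A1) + P(T|A2)·P(A2)
      = 0.402·0.77 + 0.279·0.23
      = 0.30954 + 0.06417 = 0.37371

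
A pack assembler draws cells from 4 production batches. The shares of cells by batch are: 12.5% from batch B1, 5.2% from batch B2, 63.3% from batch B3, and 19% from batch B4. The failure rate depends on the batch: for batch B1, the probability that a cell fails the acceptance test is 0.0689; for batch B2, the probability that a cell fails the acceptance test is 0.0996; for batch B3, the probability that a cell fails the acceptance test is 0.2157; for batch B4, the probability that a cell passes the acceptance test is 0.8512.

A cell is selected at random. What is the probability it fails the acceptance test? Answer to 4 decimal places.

P(F|B4) = 1 − 0.8512 = 0.1488.
P(F) = P(F|B1)·P(B1) + P(F|B2)·P(B2) + P(F|B3)·P(B3) + P(F|B4)·P(B4)
      = 0.0689·0.125 + 0.0996·0.052 + 0.2157·0.633 + 0.1488·0.19
      = 0.0086125 + 0.0051792 + 0.1365381 + 0.028272 = 0.1786018

P(F) ≈ 0.1786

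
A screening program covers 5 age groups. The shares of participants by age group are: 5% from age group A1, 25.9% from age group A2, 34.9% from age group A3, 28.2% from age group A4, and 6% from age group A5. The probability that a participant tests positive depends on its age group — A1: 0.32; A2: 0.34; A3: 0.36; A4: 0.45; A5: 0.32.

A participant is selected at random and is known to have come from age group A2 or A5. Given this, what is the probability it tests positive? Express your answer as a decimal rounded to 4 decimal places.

0.3362

Let S = {A2, A5}.
P(S) = 0.259 + 0.06 = 0.319.
P(T ∩ S) = 0.34·0.259 + 0.32·0.06 = 0.08806 + 0.0192 = 0.10726.
P(T | S) = 0.10726 / 0.319 = 0.336238…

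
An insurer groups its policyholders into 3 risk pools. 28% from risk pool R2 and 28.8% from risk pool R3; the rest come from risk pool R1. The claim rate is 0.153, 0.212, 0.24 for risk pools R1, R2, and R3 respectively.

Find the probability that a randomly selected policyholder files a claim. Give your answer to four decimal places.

P(C) ≈ 0.1946

P(R1) = 1 − (0.28 + 0.288) = 0.432.
P(C) = P(C|R1)·P(R1) + P(C|R2)·P(R2) + P(C|R3)·P(R3)
      = 0.153·0.432 + 0.212·0.28 + 0.24·0.288
      = 0.066096 + 0.05936 + 0.06912 = 0.194576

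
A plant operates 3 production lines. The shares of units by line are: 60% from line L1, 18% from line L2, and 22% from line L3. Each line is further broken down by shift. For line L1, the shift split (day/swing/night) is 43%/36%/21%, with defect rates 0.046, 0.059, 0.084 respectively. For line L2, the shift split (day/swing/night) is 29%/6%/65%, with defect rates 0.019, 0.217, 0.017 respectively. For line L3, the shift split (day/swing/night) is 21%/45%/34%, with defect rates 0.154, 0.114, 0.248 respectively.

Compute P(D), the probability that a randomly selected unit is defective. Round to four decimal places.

P(D|L1) = 0.43·0.046 + 0.36·0.059 + 0.21·0.084 = 0.01978 + 0.02124 + 0.01764 = 0.05866
P(D|L2) = 0.29·0.019 + 0.06·0.217 + 0.65·0.017 = 0.00551 + 0.01302 + 0.01105 = 0.02958
P(D|L3) = 0.21·0.154 + 0.45·0.114 + 0.34·0.248 = 0.03234 + 0.0513 + 0.08432 = 0.16796
By total probability over the outer partition,
P(D) = 0.6·0.05866 + 0.18·0.02958 + 0.22·0.16796
      = 0.035196 + 0.0053244 + 0.0369512 = 0.0774716

P(D) ≈ 0.0775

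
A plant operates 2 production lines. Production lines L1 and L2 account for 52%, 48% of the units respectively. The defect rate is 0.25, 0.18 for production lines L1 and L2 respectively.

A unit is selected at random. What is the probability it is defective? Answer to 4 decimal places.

P(D) ≈ 0.2164

Summing over the partition,
P(D) = P(D|L1)·P(L1) + P(D|L2)·P(L2)
      = 0.25·0.52 + 0.18·0.48
      = 0.13 + 0.0864 = 0.2164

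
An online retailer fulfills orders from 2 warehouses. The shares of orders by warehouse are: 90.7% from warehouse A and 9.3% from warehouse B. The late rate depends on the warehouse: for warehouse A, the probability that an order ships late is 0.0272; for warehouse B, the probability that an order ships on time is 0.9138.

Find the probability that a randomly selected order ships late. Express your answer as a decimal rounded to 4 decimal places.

0.0327

P(L|B) = 1 − 0.9138 = 0.0862.
P(L) = P(L|A)·P(A) + P(L|B)·P(B)
      = 0.0272·0.907 + 0.0862·0.093
      = 0.0246704 + 0.0080166 = 0.032687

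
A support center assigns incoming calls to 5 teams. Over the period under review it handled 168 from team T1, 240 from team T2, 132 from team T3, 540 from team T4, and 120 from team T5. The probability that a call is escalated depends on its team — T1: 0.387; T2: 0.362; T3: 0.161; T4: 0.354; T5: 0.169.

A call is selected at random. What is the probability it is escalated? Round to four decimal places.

Total: 168 + 240 + 132 + 540 + 120 = 1200.
P(T1) = 168/1200 = 0.14. P(T2) = 240/1200 = 0.2. P(T3) = 132/1200 = 0.11. P(T4) = 540/1200 = 0.45. P(T5) = 120/1200 = 0.1.
P(E) = P(E|T1)·P(T1) + P(E|T2)·P(T2) + P(E|T3)·P(T3) + P(E|T4)·P(T4) + P(E|T5)·P(T5)
      = 0.387·0.14 + 0.362·0.2 + 0.161·0.11 + 0.354·0.45 + 0.169·0.1
      = 0.05418 + 0.0724 + 0.01771 + 0.1593 + 0.0169 = 0.32049

P(E) ≈ 0.3205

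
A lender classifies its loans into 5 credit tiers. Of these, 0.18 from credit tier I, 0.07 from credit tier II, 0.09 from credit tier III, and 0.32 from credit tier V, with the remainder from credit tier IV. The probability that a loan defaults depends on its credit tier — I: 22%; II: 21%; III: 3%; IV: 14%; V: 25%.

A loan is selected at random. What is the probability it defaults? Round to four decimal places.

0.1846

P(IV) = 1 − (0.18 + 0.07 + 0.09 + 0.32) = 0.34.
Using total probability over the partition,
P(D) = P(D|I)·P(I) + P(D|II)·P(II) + P(D|III)·P(III) + P(D|IV)·P(IV) + P(D|V)·P(V)
      = 0.22·0.18 + 0.21·0.07 + 0.03·0.09 + 0.14·0.34 + 0.25·0.32
      = 0.0396 + 0.0147 + 0.0027 + 0.0476 + 0.08 = 0.1846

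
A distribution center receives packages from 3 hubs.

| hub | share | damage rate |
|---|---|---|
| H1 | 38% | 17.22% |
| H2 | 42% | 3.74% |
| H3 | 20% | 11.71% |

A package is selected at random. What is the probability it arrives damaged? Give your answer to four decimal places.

By the law of total probability,
P(D) = P(D|H1)·P(H1) + P(D|H2)·P(H2) + P(D|H3)·P(H3)
      = 0.1722·0.38 + 0.0374·0.42 + 0.1171·0.2
      = 0.065436 + 0.015708 + 0.02342 = 0.104564

P(D) ≈ 0.1046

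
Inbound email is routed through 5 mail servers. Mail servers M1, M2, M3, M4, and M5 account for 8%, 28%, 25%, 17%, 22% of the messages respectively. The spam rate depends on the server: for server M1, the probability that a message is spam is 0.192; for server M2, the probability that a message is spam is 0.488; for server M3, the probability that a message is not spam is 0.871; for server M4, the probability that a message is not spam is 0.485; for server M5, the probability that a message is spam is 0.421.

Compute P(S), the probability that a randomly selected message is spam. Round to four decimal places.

P(S) ≈ 0.3644

P(S|M3) = 1 − 0.871 = 0.129.
P(S|M4) = 1 − 0.485 = 0.515.
P(S) = P(S|M1)·P(M1) + P(S|M2)·P(M2) + P(S|M3)·P(M3) + P(S|M4)·P(M4) + P(S|M5)·P(M5)
      = 0.192·0.08 + 0.488·0.28 + 0.129·0.25 + 0.515·0.17 + 0.421·0.22
      = 0.01536 + 0.13664 + 0.03225 + 0.08755 + 0.09262 = 0.36442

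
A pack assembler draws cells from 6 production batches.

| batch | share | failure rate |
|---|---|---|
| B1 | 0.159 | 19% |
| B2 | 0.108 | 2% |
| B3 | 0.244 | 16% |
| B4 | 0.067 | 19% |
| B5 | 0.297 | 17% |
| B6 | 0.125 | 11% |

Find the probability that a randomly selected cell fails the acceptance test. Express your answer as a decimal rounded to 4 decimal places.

P(F) = P(F|B1)·P(B1) + P(F|B2)·P(B2) + P(F|B3)·P(B3) + P(F|B4)·P(B4) + P(F|B5)·P(B5) + P(F|B6)·P(B6)
      = 0.19·0.159 + 0.02·0.108 + 0.16·0.244 + 0.19·0.067 + 0.17·0.297 + 0.11·0.125
      = 0.03021 + 0.00216 + 0.03904 + 0.01273 + 0.05049 + 0.01375 = 0.14838

P(F) ≈ 0.1484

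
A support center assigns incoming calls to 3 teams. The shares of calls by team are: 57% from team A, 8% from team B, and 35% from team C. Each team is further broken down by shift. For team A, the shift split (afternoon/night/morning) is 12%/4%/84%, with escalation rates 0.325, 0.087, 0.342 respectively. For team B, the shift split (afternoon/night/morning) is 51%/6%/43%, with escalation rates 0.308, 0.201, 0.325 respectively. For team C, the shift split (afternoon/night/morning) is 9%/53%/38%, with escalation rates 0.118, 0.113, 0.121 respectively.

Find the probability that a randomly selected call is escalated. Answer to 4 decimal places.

P(E|A) = 0.12·0.325 + 0.04·0.087 + 0.84·0.342 = 0.039 + 0.00348 + 0.28728 = 0.32976
P(E|B) = 0.51·0.308 + 0.06·0.201 + 0.43·0.325 = 0.15708 + 0.01206 + 0.13975 = 0.30889
P(E|C) = 0.09·0.118 + 0.53·0.113 + 0.38·0.121 = 0.01062 + 0.05989 + 0.04598 = 0.11649
Then overall,
P(E) = 0.57·0.32976 + 0.08·0.30889 + 0.35·0.11649
      = 0.1879632 + 0.0247112 + 0.0407715 = 0.2534459

P(E) ≈ 0.2534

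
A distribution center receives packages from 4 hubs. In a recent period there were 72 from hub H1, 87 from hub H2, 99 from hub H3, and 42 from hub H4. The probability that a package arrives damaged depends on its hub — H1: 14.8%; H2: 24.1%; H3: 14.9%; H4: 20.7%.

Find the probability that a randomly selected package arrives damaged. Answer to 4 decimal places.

0.1836

Total: 72 + 87 + 99 + 42 = 300.
P(H1) = 72/300 = 0.24. P(H2) = 87/300 = 0.29. P(H3) = 99/300 = 0.33. P(H4) = 42/300 = 0.14.
P(D) = P(D|H1)·P(H1) + P(D|H2)·P(H2) + P(D|H3)·P(H3) + P(D|H4)·P(H4)
      = 0.148·0.24 + 0.241·0.29 + 0.149·0.33 + 0.207·0.14
      = 0.03552 + 0.06989 + 0.04917 + 0.02898 = 0.18356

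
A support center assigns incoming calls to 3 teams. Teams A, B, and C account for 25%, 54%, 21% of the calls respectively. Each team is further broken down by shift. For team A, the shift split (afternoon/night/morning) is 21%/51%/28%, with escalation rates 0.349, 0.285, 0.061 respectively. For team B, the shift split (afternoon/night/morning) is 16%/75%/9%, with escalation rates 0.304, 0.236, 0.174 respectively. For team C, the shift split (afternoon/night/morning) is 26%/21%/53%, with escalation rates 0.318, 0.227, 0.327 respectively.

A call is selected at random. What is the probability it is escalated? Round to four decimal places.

P(E|A) = 0.21·0.349 + 0.51·0.285 + 0.28·0.061 = 0.07329 + 0.14535 + 0.01708 = 0.23572
P(E|B) = 0.16·0.304 + 0.75·0.236 + 0.09·0.174 = 0.04864 + 0.177 + 0.01566 = 0.2413
P(E|C) = 0.26·0.318 + 0.21·0.227 + 0.53·0.327 = 0.08268 + 0.04767 + 0.17331 = 0.30366
Then overall,
P(E) = 0.25·0.23572 + 0.54·0.2413 + 0.21·0.30366
      = 0.05893 + 0.130302 + 0.0637686 = 0.2530006

P(E) ≈ 0.2530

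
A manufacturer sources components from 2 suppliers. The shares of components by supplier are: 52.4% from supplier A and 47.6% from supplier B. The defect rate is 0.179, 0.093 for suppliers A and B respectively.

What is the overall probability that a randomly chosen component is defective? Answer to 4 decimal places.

0.1381

Using total probability over the partition,
P(D) = P(D|A)·P(A) + P(D|B)·P(B)
      = 0.179·0.524 + 0.093·0.476
      = 0.093796 + 0.044268 = 0.138064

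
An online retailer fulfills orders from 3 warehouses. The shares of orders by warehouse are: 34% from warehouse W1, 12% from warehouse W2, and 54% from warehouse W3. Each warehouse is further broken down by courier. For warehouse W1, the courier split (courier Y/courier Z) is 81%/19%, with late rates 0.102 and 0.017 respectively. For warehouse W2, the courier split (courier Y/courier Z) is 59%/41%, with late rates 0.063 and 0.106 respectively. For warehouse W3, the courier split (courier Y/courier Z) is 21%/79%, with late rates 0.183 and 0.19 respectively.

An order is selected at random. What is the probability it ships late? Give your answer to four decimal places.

P(L) ≈ 0.1407

P(L|W1) = 0.81·0.102 + 0.19·0.017 = 0.08262 + 0.00323 = 0.08585
P(L|W2) = 0.59·0.063 + 0.41·0.106 = 0.03717 + 0.04346 = 0.08063
P(L|W3) = 0.21·0.183 + 0.79·0.19 = 0.03843 + 0.1501 = 0.18853
By total probability over the outer partition,
P(L) = 0.34·0.08585 + 0.12·0.08063 + 0.54·0.18853
      = 0.029189 + 0.0096756 + 0.1018062 = 0.1406708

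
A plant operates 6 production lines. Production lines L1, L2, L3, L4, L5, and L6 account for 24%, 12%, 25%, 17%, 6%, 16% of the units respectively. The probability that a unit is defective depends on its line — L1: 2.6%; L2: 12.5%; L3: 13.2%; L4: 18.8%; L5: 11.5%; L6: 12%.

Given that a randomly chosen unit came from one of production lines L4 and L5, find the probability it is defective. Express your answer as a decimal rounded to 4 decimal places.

0.1690

Let S = {L4, L5}.
P(S) = 0.17 + 0.06 = 0.23.
P(D ∩ S) = 0.188·0.17 + 0.115·0.06 = 0.03196 + 0.0069 = 0.03886.
P(D | S) = 0.03886 / 0.23 = 0.168957…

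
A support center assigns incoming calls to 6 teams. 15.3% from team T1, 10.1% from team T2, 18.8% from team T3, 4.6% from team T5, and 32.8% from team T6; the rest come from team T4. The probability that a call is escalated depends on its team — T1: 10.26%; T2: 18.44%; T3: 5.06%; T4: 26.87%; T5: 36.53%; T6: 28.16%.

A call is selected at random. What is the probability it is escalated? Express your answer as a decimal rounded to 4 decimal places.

P(E) ≈ 0.2024

P(T4) = 1 − (0.153 + 0.101 + 0.188 + 0.046 + 0.328) = 0.184.
P(E) = P(E|T1)·P(T1) + P(E|T2)·P(T2) + P(E|T3)·P(T3) + P(E|T4)·P(T4) + P(E|T5)·P(T5) + P(E|T6)·P(T6)
      = 0.1026·0.153 + 0.1844·0.101 + 0.0506·0.188 + 0.2687·0.184 + 0.3653·0.046 + 0.2816·0.328
      = 0.0156978 + 0.0186244 + 0.0095128 + 0.0494408 + 0.0168038 + 0.0923648 = 0.2024444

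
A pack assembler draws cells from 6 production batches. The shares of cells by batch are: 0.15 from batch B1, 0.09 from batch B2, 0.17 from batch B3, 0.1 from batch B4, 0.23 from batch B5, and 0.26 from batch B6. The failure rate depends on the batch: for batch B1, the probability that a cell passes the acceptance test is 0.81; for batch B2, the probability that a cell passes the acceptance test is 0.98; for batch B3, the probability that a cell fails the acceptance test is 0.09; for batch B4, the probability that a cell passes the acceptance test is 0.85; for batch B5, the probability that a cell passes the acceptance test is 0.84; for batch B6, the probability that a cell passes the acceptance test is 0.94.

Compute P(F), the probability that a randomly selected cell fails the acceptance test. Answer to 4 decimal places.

P(F|B1) = 1 − 0.81 = 0.19.
P(F|B2) = 1 − 0.98 = 0.02.
P(F|B4) = 1 − 0.85 = 0.15.
P(F|B5) = 1 − 0.84 = 0.16.
P(F|B6) = 1 − 0.94 = 0.06.
P(F) = P(F|B1)·P(B1) + P(F|B2)·P(B2) + P(F|B3)·P(B3) + P(F|B4)·P(B4) + P(F|B5)·P(B5) + P(F|B6)·P(B6)
      = 0.19·0.15 + 0.02·0.09 + 0.09·0.17 + 0.15·0.1 + 0.16·0.23 + 0.06·0.26
      = 0.0285 + 0.0018 + 0.0153 + 0.015 + 0.0368 + 0.0156 = 0.113

P(F) ≈ 0.1130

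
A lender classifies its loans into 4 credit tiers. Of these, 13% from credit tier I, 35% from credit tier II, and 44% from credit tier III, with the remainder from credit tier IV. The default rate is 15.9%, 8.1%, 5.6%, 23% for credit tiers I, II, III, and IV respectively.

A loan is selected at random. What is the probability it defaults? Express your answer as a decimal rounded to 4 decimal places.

P(IV) = 1 − (0.13 + 0.35 + 0.44) = 0.08.
P(D) = P(D|I)·P(I) + P(D|II)·P(II) + P(D|III)·P(III) + P(D|IV)·P(IV)
      = 0.159·0.13 + 0.081·0.35 + 0.056·0.44 + 0.23·0.08
      = 0.02067 + 0.02835 + 0.02464 + 0.0184 = 0.09206

P(D) ≈ 0.0921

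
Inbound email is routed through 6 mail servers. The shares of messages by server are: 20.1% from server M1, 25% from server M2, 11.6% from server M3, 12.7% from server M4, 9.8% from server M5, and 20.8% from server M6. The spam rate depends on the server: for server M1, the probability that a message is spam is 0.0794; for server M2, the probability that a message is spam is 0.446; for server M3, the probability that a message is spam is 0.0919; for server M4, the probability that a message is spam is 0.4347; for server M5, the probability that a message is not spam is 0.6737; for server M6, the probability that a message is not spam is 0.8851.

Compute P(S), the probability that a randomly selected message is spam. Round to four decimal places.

P(S) ≈ 0.2492

P(S|M5) = 1 − 0.6737 = 0.3263.
P(S|M6) = 1 − 0.8851 = 0.1149.
P(S) = P(S|M1)·P(M1) + P(S|M2)·P(M2) + P(S|M3)·P(M3) + P(S|M4)·P(M4) + P(S|M5)·P(M5) + P(S|M6)·P(M6)
      = 0.0794·0.201 + 0.446·0.25 + 0.0919·0.116 + 0.4347·0.127 + 0.3263·0.098 + 0.1149·0.208
      = 0.0159594 + 0.1115 + 0.0106604 + 0.0552069 + 0.0319774 + 0.0238992 = 0.2492033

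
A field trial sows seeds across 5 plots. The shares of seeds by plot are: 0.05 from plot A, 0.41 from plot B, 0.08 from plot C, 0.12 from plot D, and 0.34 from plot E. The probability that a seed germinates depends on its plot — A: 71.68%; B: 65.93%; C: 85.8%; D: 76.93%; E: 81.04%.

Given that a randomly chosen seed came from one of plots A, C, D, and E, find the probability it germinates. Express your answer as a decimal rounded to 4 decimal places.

Let S = {A, C, D, E}.
P(S) = 0.05 + 0.08 + 0.12 + 0.34 = 0.59.
P(G ∩ S) = 0.7168·0.05 + 0.858·0.08 + 0.7693·0.12 + 0.8104·0.34 = 0.03584 + 0.06864 + 0.092316 + 0.275536 = 0.472332.
P(G | S) = 0.472332 / 0.59 = 0.800563…

P(G|S) ≈ 0.8006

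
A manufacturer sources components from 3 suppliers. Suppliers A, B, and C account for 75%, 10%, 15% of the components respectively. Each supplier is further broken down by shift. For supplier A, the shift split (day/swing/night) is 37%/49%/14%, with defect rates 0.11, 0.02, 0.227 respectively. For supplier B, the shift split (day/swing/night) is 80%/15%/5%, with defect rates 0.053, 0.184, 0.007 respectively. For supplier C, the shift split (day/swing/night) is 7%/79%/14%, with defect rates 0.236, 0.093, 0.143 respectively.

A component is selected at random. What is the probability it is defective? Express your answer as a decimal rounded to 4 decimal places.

P(D|A) = 0.37·0.11 + 0.49·0.02 + 0.14·0.227 = 0.0407 + 0.0098 + 0.03178 = 0.08228
P(D|B) = 0.8·0.053 + 0.15·0.184 + 0.05·0.007 = 0.0424 + 0.0276 + 0.00035 = 0.07035
P(D|C) = 0.07·0.236 + 0.79·0.093 + 0.14·0.143 = 0.01652 + 0.07347 + 0.02002 = 0.11001
Then overall,
P(D) = 0.75·0.08228 + 0.1·0.07035 + 0.15·0.11001
      = 0.06171 + 0.007035 + 0.0165015 = 0.0852465

P(D) ≈ 0.0852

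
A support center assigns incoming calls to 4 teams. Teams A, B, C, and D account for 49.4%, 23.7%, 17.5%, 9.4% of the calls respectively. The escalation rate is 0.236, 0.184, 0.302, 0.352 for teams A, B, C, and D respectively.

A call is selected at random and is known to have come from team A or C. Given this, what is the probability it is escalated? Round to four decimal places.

Let S = {A, C}.
P(S) = 0.494 + 0.175 = 0.669.
P(E ∩ S) = 0.236·0.494 + 0.302·0.175 = 0.116584 + 0.05285 = 0.169434.
P(E | S) = 0.169434 / 0.669 = 0.253265…

0.2533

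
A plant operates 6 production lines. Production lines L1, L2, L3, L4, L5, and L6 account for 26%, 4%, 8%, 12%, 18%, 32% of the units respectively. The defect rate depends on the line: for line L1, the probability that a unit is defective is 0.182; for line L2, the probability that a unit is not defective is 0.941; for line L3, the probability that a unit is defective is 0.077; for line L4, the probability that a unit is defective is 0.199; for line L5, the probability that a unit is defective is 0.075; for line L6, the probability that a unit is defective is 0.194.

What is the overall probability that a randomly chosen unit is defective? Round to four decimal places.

P(D) ≈ 0.1553

P(D|L2) = 1 − 0.941 = 0.059.
Using total probability over the partition,
P(D) = P(D|L1)·P(L1) + P(D|L2)·P(L2) + P(D|L3)·P(L3) + P(D|L4)·P(L4) + P(D|L5)·P(L5) + P(D|L6)·P(L6)
      = 0.182·0.26 + 0.059·0.04 + 0.077·0.08 + 0.199·0.12 + 0.075·0.18 + 0.194·0.32
      = 0.04732 + 0.00236 + 0.00616 + 0.02388 + 0.0135 + 0.06208 = 0.1553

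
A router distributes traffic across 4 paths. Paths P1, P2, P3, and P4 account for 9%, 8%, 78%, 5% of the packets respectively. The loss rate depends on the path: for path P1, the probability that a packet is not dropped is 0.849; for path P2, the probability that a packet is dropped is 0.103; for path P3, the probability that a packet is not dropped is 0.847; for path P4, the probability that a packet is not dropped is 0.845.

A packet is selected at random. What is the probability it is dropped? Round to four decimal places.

P(L|P1) = 1 − 0.849 = 0.151.
P(L|P3) = 1 − 0.847 = 0.153.
P(L|P4) = 1 − 0.845 = 0.155.
By the law of total probability,
P(L) = P(L|P1)·P(P1) + P(L|P2)·P(P2) + P(L|P3)·P(P3) + P(L|P4)·P(P4)
      = 0.151·0.09 + 0.103·0.08 + 0.153·0.78 + 0.155·0.05
      = 0.01359 + 0.00824 + 0.11934 + 0.00775 = 0.14892

0.1489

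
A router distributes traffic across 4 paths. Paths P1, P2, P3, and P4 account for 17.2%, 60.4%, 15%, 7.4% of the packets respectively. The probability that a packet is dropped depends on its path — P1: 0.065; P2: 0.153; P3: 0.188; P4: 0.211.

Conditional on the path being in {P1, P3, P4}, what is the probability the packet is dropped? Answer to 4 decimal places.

P(L|S) ≈ 0.1389

Let S = {P1, P3, P4}.
P(S) = 0.172 + 0.15 + 0.074 = 0.396.
P(L ∩ S) = 0.065·0.172 + 0.188·0.15 + 0.211·0.074 = 0.01118 + 0.0282 + 0.015614 = 0.054994.
P(L | S) = 0.054994 / 0.396 = 0.138874…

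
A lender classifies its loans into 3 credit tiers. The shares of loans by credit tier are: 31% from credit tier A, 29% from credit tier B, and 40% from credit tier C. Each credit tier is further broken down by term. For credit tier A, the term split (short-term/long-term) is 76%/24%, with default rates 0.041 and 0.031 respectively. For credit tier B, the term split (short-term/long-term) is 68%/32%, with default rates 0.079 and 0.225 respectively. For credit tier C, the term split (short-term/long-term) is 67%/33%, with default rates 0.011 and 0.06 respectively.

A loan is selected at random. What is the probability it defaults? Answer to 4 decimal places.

P(D) ≈ 0.0593

P(D|A) = 0.76·0.041 + 0.24·0.031 = 0.03116 + 0.00744 = 0.0386
P(D|B) = 0.68·0.079 + 0.32·0.225 = 0.05372 + 0.072 = 0.12572
P(D|C) = 0.67·0.011 + 0.33·0.06 = 0.00737 + 0.0198 = 0.02717
Then overall,
P(D) = 0.31·0.0386 + 0.29·0.12572 + 0.4·0.02717
      = 0.011966 + 0.0364588 + 0.010868 = 0.0592928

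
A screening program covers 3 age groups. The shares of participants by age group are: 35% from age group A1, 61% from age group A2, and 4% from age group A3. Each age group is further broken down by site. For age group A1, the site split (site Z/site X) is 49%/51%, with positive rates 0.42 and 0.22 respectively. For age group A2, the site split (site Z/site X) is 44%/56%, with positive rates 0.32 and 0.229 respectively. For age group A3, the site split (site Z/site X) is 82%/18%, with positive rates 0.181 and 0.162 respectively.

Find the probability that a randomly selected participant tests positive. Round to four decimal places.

0.2825

P(T|A1) = 0.49·0.42 + 0.51·0.22 = 0.2058 + 0.1122 = 0.318
P(T|A2) = 0.44·0.32 + 0.56·0.229 = 0.1408 + 0.12824 = 0.26904
P(T|A3) = 0.82·0.181 + 0.18·0.162 = 0.14842 + 0.02916 = 0.17758
Then overall,
P(T) = 0.35·0.318 + 0.61·0.26904 + 0.04·0.17758
      = 0.1113 + 0.1641144 + 0.0071032 = 0.2825176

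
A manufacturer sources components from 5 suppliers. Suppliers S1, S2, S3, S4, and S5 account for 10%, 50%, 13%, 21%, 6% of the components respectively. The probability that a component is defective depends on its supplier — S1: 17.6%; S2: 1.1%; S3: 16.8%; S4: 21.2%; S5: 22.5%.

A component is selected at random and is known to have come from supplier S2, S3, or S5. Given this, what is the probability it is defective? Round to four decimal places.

P(D|S) ≈ 0.0592

Let S = {S2, S3, S5}.
P(S) = 0.5 + 0.13 + 0.06 = 0.69.
P(D ∩ S) = 0.011·0.5 + 0.168·0.13 + 0.225·0.06 = 0.0055 + 0.02184 + 0.0135 = 0.04084.
P(D | S) = 0.04084 / 0.69 = 0.059188…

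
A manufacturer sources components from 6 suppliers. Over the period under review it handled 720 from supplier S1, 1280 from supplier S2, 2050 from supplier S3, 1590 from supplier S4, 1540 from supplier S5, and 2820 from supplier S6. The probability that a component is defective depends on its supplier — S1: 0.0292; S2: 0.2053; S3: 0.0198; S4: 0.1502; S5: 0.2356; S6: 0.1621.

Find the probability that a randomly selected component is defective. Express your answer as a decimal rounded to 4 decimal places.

P(D) ≈ 0.1383

Total: 720 + 1280 + 2050 + 1590 + 1540 + 2820 = 10000.
P(S1) = 720/10000 = 0.072. P(S2) = 1280/10000 = 0.128. P(S3) = 2050/10000 = 0.205. P(S4) = 1590/10000 = 0.159. P(S5) = 1540/10000 = 0.154. P(S6) = 2820/10000 = 0.282.
By the law of total probability,
P(D) = P(D|S1)·P(S1) + P(D|S2)·P(S2) + P(D|S3)·P(S3) + P(D|S4)·P(S4) + P(D|S5)·P(S5) + P(D|S6)·P(S6)
      = 0.0292·0.072 + 0.2053·0.128 + 0.0198·0.205 + 0.1502·0.159 + 0.2356·0.154 + 0.1621·0.282
      = 0.0021024 + 0.0262784 + 0.004059 + 0.0238818 + 0.0362824 + 0.0457122 = 0.1383162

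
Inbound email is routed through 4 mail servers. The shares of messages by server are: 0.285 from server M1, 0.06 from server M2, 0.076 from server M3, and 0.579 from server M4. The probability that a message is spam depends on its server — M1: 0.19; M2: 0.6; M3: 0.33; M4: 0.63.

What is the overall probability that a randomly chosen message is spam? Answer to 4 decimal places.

Summing over the partition,
P(S) = P(S|M1)·P(M1) + P(S|M2)·P(M2) + P(S|M3)·P(M3) + P(S|M4)·P(M4)
      = 0.19·0.285 + 0.6·0.06 + 0.33·0.076 + 0.63·0.579
      = 0.05415 + 0.036 + 0.02508 + 0.36477 = 0.48

P(S) ≈ 0.4800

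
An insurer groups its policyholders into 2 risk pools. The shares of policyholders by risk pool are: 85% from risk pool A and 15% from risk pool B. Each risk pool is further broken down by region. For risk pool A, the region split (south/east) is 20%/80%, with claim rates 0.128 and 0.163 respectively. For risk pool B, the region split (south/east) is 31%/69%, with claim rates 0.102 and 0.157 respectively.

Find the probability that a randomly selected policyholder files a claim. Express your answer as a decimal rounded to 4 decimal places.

0.1536

P(C|A) = 0.2·0.128 + 0.8·0.163 = 0.0256 + 0.1304 = 0.156
P(C|B) = 0.31·0.102 + 0.69·0.157 = 0.03162 + 0.10833 = 0.13995
Then overall,
P(C) = 0.85·0.156 + 0.15·0.13995
      = 0.1326 + 0.0209925 = 0.1535925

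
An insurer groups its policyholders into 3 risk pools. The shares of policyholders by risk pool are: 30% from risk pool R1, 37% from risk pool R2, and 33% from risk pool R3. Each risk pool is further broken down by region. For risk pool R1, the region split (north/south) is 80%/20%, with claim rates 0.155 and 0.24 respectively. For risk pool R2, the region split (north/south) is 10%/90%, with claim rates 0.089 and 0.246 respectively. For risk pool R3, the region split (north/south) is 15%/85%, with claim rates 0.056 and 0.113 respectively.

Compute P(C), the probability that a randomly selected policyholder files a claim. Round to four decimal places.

0.1713

P(C|R1) = 0.8·0.155 + 0.2·0.24 = 0.124 + 0.048 = 0.172
P(C|R2) = 0.1·0.089 + 0.9·0.246 = 0.0089 + 0.2214 = 0.2303
P(C|R3) = 0.15·0.056 + 0.85·0.113 = 0.0084 + 0.09605 = 0.10445
Then overall,
P(C) = 0.3·0.172 + 0.37·0.2303 + 0.33·0.10445
      = 0.0516 + 0.085211 + 0.0344685 = 0.1712795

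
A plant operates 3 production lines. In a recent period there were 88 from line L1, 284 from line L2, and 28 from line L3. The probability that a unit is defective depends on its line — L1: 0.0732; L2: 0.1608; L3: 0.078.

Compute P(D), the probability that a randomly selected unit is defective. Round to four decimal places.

P(D) ≈ 0.1357

Total: 88 + 284 + 28 = 400.
P(L1) = 88/400 = 0.22. P(L2) = 284/400 = 0.71. P(L3) = 28/400 = 0.07.
P(D) = P(D|L1)·P(L1) + P(D|L2)·P(L2) + P(D|L3)·P(L3)
      = 0.0732·0.22 + 0.1608·0.71 + 0.078·0.07
      = 0.016104 + 0.114168 + 0.00546 = 0.135732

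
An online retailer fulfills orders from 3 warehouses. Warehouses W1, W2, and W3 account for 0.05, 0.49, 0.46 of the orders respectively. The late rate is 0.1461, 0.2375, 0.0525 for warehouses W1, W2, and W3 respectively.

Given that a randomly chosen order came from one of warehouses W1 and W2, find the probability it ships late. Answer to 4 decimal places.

Let S = {W1, W2}.
P(S) = 0.05 + 0.49 = 0.54.
P(L ∩ S) = 0.1461·0.05 + 0.2375·0.49 = 0.007305 + 0.116375 = 0.12368.
P(L | S) = 0.12368 / 0.54 = 0.229037…

0.2290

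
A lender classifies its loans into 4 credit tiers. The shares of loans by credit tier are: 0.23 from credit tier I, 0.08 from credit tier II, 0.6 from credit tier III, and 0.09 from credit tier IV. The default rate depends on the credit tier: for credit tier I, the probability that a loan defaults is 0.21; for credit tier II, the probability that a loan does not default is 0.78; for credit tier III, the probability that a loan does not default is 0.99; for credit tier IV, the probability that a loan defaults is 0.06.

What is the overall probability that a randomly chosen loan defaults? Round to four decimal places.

P(D|II) = 1 − 0.78 = 0.22.
P(D|III) = 1 − 0.99 = 0.01.
Using total probability over the partition,
P(D) = P(D|I)·P(I) + P(D|II)·P(II) + P(D|III)·P(III) + P(D|IV)·P(IV)
      = 0.21·0.23 + 0.22·0.08 + 0.01·0.6 + 0.06·0.09
      = 0.0483 + 0.0176 + 0.006 + 0.0054 = 0.0773

P(D) ≈ 0.0773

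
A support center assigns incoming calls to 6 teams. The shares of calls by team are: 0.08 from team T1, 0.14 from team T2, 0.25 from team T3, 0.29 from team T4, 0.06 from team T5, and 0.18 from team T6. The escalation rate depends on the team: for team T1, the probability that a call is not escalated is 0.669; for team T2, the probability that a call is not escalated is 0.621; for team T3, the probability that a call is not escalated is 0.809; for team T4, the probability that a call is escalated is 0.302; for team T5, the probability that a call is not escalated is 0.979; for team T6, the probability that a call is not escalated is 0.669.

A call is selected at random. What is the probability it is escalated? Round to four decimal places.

P(E) ≈ 0.2757

P(E|T1) = 1 − 0.669 = 0.331.
P(E|T2) = 1 − 0.621 = 0.379.
P(E|T3) = 1 − 0.809 = 0.191.
P(E|T5) = 1 − 0.979 = 0.021.
P(E|T6) = 1 − 0.669 = 0.331.
P(E) = P(E|T1)·P(T1) + P(E|T2)·P(T2) + P(E|T3)·P(T3) + P(E|T4)·P(T4) + P(E|T5)·P(T5) + P(E|T6)·P(T6)
      = 0.331·0.08 + 0.379·0.14 + 0.191·0.25 + 0.302·0.29 + 0.021·0.06 + 0.331·0.18
      = 0.02648 + 0.05306 + 0.04775 + 0.08758 + 0.00126 + 0.05958 = 0.27571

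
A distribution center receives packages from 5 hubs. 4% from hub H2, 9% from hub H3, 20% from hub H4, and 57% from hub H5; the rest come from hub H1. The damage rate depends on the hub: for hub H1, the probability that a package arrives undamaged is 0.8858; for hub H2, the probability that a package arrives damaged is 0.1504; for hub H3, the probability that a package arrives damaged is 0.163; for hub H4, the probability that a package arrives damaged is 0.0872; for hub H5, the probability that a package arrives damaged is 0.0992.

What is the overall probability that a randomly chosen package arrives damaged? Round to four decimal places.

P(D) ≈ 0.1061

P(H1) = 1 − (0.04 + 0.09 + 0.2 + 0.57) = 0.1.
P(D|H1) = 1 − 0.8858 = 0.1142.
By the law of total probability,
P(D) = P(D|H1)·P(H1) + P(D|H2)·P(H2) + P(D|H3)·P(H3) + P(D|H4)·P(H4) + P(D|H5)·P(H5)
      = 0.1142·0.1 + 0.1504·0.04 + 0.163·0.09 + 0.0872·0.2 + 0.0992·0.57
      = 0.01142 + 0.006016 + 0.01467 + 0.01744 + 0.056544 = 0.10609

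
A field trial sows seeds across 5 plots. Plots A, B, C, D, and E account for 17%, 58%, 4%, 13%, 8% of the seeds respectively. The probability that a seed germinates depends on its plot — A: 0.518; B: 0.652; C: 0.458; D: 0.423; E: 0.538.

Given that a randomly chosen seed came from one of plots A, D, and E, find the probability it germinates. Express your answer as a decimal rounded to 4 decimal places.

0.4897

Let S = {A, D, E}.
P(S) = 0.17 + 0.13 + 0.08 = 0.38.
P(G ∩ S) = 0.518·0.17 + 0.423·0.13 + 0.538·0.08 = 0.08806 + 0.05499 + 0.04304 = 0.18609.
P(G | S) = 0.18609 / 0.38 = 0.489711…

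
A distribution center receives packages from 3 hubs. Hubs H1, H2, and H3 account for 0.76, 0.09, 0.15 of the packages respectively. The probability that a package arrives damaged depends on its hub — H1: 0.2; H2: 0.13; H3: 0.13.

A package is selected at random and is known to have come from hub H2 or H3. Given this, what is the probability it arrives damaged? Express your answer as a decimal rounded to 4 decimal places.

Let S = {H2, H3}.
P(S) = 0.09 + 0.15 = 0.24.
P(D ∩ S) = 0.13·0.09 + 0.13·0.15 = 0.0117 + 0.0195 = 0.0312.
P(D | S) = 0.0312 / 0.24 = 0.130000…

P(D|S) ≈ 0.1300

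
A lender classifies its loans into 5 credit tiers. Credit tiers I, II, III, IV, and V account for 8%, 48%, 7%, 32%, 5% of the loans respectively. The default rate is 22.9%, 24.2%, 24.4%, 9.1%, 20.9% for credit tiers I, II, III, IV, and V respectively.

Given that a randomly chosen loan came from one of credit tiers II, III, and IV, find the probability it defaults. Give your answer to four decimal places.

0.1866

Let S = {II, III, IV}.
P(S) = 0.48 + 0.07 + 0.32 = 0.87.
P(D ∩ S) = 0.242·0.48 + 0.244·0.07 + 0.091·0.32 = 0.11616 + 0.01708 + 0.02912 = 0.16236.
P(D | S) = 0.16236 / 0.87 = 0.186621…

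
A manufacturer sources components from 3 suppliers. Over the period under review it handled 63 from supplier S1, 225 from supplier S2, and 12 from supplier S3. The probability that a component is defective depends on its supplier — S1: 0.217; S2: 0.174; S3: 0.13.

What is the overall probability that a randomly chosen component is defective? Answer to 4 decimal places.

0.1813

Total: 63 + 225 + 12 = 300.
P(S1) = 63/300 = 0.21. P(S2) = 225/300 = 0.75. P(S3) = 12/300 = 0.04.
P(D) = P(D|S1)·P(S1) + P(D|S2)·P(S2) + P(D|S3)·P(S3)
      = 0.217·0.21 + 0.174·0.75 + 0.13·0.04
      = 0.04557 + 0.1305 + 0.0052 = 0.18127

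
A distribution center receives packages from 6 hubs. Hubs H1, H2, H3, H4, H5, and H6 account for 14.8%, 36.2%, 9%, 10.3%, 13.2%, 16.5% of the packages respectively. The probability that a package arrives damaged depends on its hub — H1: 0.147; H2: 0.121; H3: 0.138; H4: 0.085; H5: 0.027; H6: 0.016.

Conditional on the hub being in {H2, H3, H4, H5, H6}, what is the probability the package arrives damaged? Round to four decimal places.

P(D|S) ≈ 0.0835

Let S = {H2, H3, H4, H5, H6}.
P(S) = 0.362 + 0.09 + 0.103 + 0.132 + 0.165 = 0.852.
P(D ∩ S) = 0.121·0.362 + 0.138·0.09 + 0.085·0.103 + 0.027·0.132 + 0.016·0.165 = 0.043802 + 0.01242 + 0.008755 + 0.003564 + 0.00264 = 0.071181.
P(D | S) = 0.071181 / 0.852 = 0.083546…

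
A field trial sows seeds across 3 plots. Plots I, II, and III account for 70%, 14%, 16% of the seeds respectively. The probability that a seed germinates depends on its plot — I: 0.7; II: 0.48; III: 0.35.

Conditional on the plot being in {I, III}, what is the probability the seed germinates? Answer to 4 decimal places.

0.6349

Let S = {I, III}.
P(S) = 0.7 + 0.16 = 0.86.
P(G ∩ S) = 0.7·0.7 + 0.35·0.16 = 0.49 + 0.056 = 0.546.
P(G | S) = 0.546 / 0.86 = 0.634884…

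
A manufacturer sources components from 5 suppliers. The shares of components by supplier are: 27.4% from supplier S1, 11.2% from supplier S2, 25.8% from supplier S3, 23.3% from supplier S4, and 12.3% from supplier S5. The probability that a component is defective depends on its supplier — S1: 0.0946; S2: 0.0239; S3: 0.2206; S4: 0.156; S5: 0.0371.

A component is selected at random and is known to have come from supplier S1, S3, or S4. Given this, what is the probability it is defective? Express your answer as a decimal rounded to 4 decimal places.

P(D|S) ≈ 0.1558

Let S = {S1, S3, S4}.
P(S) = 0.274 + 0.258 + 0.233 = 0.765.
P(D ∩ S) = 0.0946·0.274 + 0.2206·0.258 + 0.156·0.233 = 0.0259204 + 0.0569148 + 0.036348 = 0.1191832.
P(D | S) = 0.1191832 / 0.765 = 0.155795…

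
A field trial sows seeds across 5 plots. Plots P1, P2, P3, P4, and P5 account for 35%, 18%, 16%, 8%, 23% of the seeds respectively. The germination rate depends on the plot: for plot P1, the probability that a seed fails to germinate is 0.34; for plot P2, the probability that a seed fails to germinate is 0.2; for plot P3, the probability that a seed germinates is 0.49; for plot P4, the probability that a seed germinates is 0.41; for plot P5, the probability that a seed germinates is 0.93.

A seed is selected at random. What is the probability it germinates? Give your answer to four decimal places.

P(G|P1) = 1 − 0.34 = 0.66.
P(G|P2) = 1 − 0.2 = 0.8.
Summing over the partition,
P(G) = P(G|P1)·P(P1) + P(G|P2)·P(P2) + P(G|P3)·P(P3) + P(G|P4)·P(P4) + P(G|P5)·P(P5)
      = 0.66·0.35 + 0.8·0.18 + 0.49·0.16 + 0.41·0.08 + 0.93·0.23
      = 0.231 + 0.144 + 0.0784 + 0.0328 + 0.2139 = 0.7001

P(G) ≈ 0.7001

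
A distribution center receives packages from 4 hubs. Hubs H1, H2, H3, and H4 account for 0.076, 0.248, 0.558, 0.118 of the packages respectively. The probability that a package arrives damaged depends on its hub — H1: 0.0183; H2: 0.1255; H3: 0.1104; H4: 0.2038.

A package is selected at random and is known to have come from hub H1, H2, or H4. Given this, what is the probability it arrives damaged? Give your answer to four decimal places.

Let S = {H1, H2, H4}.
P(S) = 0.076 + 0.248 + 0.118 = 0.442.
P(D ∩ S) = 0.0183·0.076 + 0.1255·0.248 + 0.2038·0.118 = 0.0013908 + 0.031124 + 0.0240484 = 0.0565632.
P(D | S) = 0.0565632 / 0.442 = 0.127971…

P(D|S) ≈ 0.1280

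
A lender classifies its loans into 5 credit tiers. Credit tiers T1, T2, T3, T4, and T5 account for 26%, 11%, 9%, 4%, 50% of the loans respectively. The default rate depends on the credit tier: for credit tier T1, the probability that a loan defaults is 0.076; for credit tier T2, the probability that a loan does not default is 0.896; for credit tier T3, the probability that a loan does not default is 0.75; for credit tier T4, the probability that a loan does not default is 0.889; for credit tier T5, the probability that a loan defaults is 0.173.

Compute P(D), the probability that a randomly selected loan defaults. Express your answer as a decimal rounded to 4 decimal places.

P(D|T2) = 1 − 0.896 = 0.104.
P(D|T3) = 1 − 0.75 = 0.25.
P(D|T4) = 1 − 0.889 = 0.111.
P(D) = P(D|T1)·P(T1) + P(D|T2)·P(T2) + P(D|T3)·P(T3) + P(D|T4)·P(T4) + P(D|T5)·P(T5)
      = 0.076·0.26 + 0.104·0.11 + 0.25·0.09 + 0.111·0.04 + 0.173·0.5
      = 0.01976 + 0.01144 + 0.0225 + 0.00444 + 0.0865 = 0.14464

P(D) ≈ 0.1446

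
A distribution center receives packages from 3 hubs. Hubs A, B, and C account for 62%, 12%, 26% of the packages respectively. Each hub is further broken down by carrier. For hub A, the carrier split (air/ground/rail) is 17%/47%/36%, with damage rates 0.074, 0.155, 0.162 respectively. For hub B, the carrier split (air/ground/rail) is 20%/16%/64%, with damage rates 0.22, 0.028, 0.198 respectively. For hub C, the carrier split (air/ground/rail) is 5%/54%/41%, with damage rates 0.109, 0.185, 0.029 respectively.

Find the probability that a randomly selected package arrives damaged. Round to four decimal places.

0.1406

P(D|A) = 0.17·0.074 + 0.47·0.155 + 0.36·0.162 = 0.01258 + 0.07285 + 0.05832 = 0.14375
P(D|B) = 0.2·0.22 + 0.16·0.028 + 0.64·0.198 = 0.044 + 0.00448 + 0.12672 = 0.1752
P(D|C) = 0.05·0.109 + 0.54·0.185 + 0.41·0.029 = 0.00545 + 0.0999 + 0.01189 = 0.11724
Then overall,
P(D) = 0.62·0.14375 + 0.12·0.1752 + 0.26·0.11724
      = 0.089125 + 0.021024 + 0.0304824 = 0.1406314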